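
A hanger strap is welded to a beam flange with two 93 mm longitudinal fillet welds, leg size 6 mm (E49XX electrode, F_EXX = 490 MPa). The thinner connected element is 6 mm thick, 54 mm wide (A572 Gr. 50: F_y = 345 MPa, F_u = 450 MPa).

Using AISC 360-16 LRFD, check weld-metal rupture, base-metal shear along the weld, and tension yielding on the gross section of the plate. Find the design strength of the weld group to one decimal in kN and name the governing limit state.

Weld metal: throat = 0.707×6 = 4.242 mm, L = 2×93 = 186 mm. φR_n = 0.75 × 0.6 × 490 × 4.242 × 186 = 174.0 kN.
Base metal shear (6 mm plate): yield φR_n = 1.0×0.6×345×6×186 = 231.0 kN; rupture φR_n = 0.75×0.6×450×6×186 = 226.0 kN; take 226.0 kN (rupture).
Tension yield (gross): A_g = 54×6 = 324 mm². φR_n = 0.90 × 345 × 324 = 100.6 kN.
Governing: min(174.0, 226.0, 100.6) = 100.6 kN → gross-section yield.

100.6 kN (gross-section yield governs)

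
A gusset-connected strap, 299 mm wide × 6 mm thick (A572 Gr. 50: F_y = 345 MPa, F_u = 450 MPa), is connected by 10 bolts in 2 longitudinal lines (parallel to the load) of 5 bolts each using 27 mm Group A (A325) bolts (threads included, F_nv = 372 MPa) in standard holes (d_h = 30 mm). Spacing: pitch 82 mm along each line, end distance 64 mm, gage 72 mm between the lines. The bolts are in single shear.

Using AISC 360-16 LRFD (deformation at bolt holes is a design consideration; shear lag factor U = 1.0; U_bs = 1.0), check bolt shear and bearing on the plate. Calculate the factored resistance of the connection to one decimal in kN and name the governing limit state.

Bolt shear: A_b = π(27)²/4 = 572.56 mm². φR_n = 0.75 × 372 × 572.56 × 10 × 1 = 1597.4 kN.
Bearing (6 mm plate, F_u = 450 MPa): end bolts L_c = 64 − 30/2 = 49, R_n = min(1.2×49×6×450, 2.4×27×6×450) = 158.76 kN/bolt; interior L_c = 82 − 30 = 52, R_n = 168.48 kN/bolt. φR_n = 0.75 × (2×158.76 + 8×168.48) = 1249.0 kN.
Governing: min(1597.4, 1249.0) = 1249.0 kN → bearing.

1249.0 kN (bearing governs)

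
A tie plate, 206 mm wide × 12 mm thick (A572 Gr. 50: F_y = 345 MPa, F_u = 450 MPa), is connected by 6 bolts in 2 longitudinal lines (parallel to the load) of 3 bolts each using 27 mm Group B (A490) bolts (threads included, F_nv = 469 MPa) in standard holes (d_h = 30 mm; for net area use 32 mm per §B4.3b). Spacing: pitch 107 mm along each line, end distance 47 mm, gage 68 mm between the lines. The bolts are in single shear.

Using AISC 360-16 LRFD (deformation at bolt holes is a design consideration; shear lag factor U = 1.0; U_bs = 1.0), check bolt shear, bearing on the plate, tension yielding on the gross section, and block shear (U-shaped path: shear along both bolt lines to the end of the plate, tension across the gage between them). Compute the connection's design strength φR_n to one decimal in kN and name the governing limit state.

Bolt shear: A_b = π(27)²/4 = 572.56 mm². φR_n = 0.75 × 469 × 572.56 × 6 × 1 = 1208.4 kN.
Bearing (12 mm plate, F_u = 450 MPa): end bolts L_c = 47 − 30/2 = 32, R_n = min(1.2×32×12×450, 2.4×27×12×450) = 207.36 kN/bolt; interior L_c = 107 − 30 = 77, R_n = 349.92 kN/bolt. φR_n = 0.75 × (2×207.36 + 4×349.92) = 1360.8 kN.
Tension yield (gross): A_g = 206×12 = 2472 mm². φR_n = 0.90 × 345 × 2472 = 767.6 kN.
Block shear: shear path 2×[47+2×107] = 2×261 mm, A_gv = 6264, A_nv = 2×(261 − 2.5×32)×12 = 4344 mm²; tension across gage: (68 − 1×32)×12 = 432 mm². R_n = min(0.6×450×4344, 0.6×345×6264) + 1.0×450×432 = min(1172.9, 1296.6) + 194.4 = 1367.3 kN. φR_n = 0.75 × 1367.3 = 1025.5 kN.
Governing: min(1208.4, 1360.8, 767.6, 1025.5) = 767.6 kN → gross-section yield.

767.6 kN (gross-section yield governs)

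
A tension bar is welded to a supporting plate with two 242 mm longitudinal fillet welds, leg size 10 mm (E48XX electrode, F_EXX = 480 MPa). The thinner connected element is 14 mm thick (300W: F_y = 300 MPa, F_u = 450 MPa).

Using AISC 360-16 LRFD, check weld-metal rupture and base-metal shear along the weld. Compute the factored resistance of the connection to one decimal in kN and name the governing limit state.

Weld metal: throat = 0.707×10 = 7.07 mm, L = 2×242 = 484 mm. φR_n = 0.75 × 0.6 × 480 × 7.07 × 484 = 739.1 kN.
Base metal shear (14 mm plate): yield φR_n = 1.0×0.6×300×14×484 = 1219.7 kN; rupture φR_n = 0.75×0.6×450×14×484 = 1372.1 kN; take 1219.7 kN (yield).
Governing: min(739.1, 1219.7) = 739.1 kN → weld metal.

739.1 kN (weld metal governs)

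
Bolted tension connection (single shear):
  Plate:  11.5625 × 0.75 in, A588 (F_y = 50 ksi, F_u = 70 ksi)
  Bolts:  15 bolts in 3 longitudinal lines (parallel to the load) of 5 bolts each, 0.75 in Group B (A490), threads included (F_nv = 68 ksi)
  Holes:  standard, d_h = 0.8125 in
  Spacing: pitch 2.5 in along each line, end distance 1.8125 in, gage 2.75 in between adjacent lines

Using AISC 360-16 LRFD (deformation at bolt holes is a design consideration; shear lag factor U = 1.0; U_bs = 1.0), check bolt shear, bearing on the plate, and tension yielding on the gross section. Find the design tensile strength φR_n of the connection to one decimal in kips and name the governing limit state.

338.0 kips (bolt shear governs)

Bolt shear: A_b = π(0.75)²/4 = 0.44179 in². φR_n = 0.75 × 68 × 0.44179 × 15 × 1 = 338.0 kips.
Bearing (0.75 in plate, F_u = 70 ksi): end bolts L_c = 1.8125 − 0.8125/2 = 1.40625, R_n = min(1.2×1.40625×0.75×70, 2.4×0.75×0.75×70) = 88.594 kips/bolt; interior L_c = 2.5 − 0.8125 = 1.6875, R_n = 94.5 kips/bolt. φR_n = 0.75 × (3×88.594 + 12×94.5) = 1049.8 kips.
Tension yield (gross): A_g = 11.5625×0.75 = 8.6719 in². φR_n = 0.90 × 50 × 8.6719 = 390.2 kips.
Governing: min(338.0, 1049.8, 390.2) = 338.0 kips → bolt shear.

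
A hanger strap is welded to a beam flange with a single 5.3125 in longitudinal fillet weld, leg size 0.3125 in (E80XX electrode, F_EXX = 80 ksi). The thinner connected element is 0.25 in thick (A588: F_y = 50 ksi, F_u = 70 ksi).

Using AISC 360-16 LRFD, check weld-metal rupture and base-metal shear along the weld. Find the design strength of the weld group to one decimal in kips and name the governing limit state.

39.8 kips (base-metal shear governs)

Weld metal: throat = 0.707×0.3125 = 0.22094 in, L = 5.3125 in. φR_n = 0.75 × 0.6 × 80 × 0.22094 × 5.3125 = 42.3 kips.
Base metal shear (0.25 in plate): yield φR_n = 1.0×0.6×50×0.25×5.3125 = 39.8 kips; rupture φR_n = 0.75×0.6×70×0.25×5.3125 = 41.8 kips; take 39.8 kips (yield).
Governing: min(42.3, 39.8) = 39.8 kips → base-metal shear.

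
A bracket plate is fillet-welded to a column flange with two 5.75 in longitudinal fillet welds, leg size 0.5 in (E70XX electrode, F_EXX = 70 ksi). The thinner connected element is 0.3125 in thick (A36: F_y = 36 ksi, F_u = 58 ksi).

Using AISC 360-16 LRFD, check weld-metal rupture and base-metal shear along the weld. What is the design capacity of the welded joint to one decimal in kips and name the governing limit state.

Weld metal: throat = 0.707×0.5 = 0.3535 in, L = 2×5.75 = 11.5 in. φR_n = 0.75 × 0.6 × 70 × 0.3535 × 11.5 = 128.1 kips.
Base metal shear (0.3125 in plate): yield φR_n = 1.0×0.6×36×0.3125×11.5 = 77.6 kips; rupture φR_n = 0.75×0.6×58×0.3125×11.5 = 93.8 kips; take 77.6 kips (yield).
Governing: min(128.1, 77.6) = 77.6 kips → base-metal shear.

77.6 kips (base-metal shear governs)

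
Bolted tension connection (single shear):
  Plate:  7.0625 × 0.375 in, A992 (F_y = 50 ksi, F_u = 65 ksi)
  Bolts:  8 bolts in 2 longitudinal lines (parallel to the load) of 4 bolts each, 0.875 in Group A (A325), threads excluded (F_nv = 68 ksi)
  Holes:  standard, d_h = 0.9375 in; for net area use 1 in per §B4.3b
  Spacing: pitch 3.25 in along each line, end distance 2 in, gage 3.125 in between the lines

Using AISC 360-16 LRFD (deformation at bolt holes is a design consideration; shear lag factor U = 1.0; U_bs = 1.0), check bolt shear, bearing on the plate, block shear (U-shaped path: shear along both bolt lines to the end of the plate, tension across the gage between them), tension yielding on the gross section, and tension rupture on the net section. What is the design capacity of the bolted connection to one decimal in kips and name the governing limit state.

92.5 kips (net-section rupture governs)

Bolt shear: A_b = π(0.875)²/4 = 0.60132 in². φR_n = 0.75 × 68 × 0.60132 × 8 × 1 = 245.3 kips.
Bearing (0.375 in plate, F_u = 65 ksi): end bolts L_c = 2 − 0.9375/2 = 1.53125, R_n = min(1.2×1.53125×0.375×65, 2.4×0.875×0.375×65) = 44.789 kips/bolt; interior L_c = 3.25 − 0.9375 = 2.3125, R_n = 51.188 kips/bolt. φR_n = 0.75 × (2×44.789 + 6×51.188) = 297.5 kips.
Block shear: shear path 2×[2+3×3.25] = 2×11.75 in, A_gv = 8.8125, A_nv = 2×(11.75 − 3.5×1)×0.375 = 6.1875 in²; tension across gage: (3.125 − 1×1)×0.375 = 0.79688 in². R_n = min(0.6×65×6.1875, 0.6×50×8.8125) + 1.0×65×0.79688 = min(241.31, 264.38) + 51.797 = 293.11 kips. φR_n = 0.75 × 293.11 = 219.8 kips.
Tension yield (gross): A_g = 7.0625×0.375 = 2.6484 in². φR_n = 0.90 × 50 × 2.6484 = 119.2 kips.
Tension rupture (net): A_n = (7.0625 − 2×1)×0.375 = 1.8984 in² (U = 1.0, A_e = A_n). φR_n = 0.75 × 65 × 1.8984 = 92.5 kips.
Governing: min(245.3, 297.5, 219.8, 119.2, 92.5) = 92.5 kips → net-section rupture.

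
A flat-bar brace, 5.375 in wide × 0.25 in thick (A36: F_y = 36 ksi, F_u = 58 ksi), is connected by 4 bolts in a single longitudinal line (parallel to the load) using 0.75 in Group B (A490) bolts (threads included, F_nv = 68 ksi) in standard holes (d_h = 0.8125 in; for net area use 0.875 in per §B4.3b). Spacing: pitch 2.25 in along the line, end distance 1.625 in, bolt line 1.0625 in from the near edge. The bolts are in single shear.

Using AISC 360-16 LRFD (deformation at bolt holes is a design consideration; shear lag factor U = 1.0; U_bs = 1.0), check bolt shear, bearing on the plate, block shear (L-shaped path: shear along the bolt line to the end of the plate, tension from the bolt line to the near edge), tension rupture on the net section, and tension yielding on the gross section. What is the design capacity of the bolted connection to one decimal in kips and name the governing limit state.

40.7 kips (block shear governs)

Bolt shear: A_b = π(0.75)²/4 = 0.44179 in². φR_n = 0.75 × 68 × 0.44179 × 4 × 1 = 90.1 kips.
Bearing (0.25 in plate, F_u = 58 ksi): end bolts L_c = 1.625 − 0.8125/2 = 1.21875, R_n = min(1.2×1.21875×0.25×58, 2.4×0.75×0.25×58) = 21.206 kips/bolt; interior L_c = 2.25 − 0.8125 = 1.4375, R_n = 25.013 kips/bolt. φR_n = 0.75 × (1×21.206 + 3×25.013) = 72.2 kips.
Block shear: shear path 1×[1.625+3×2.25] = 1×8.375 in, A_gv = 2.0938, A_nv = 1×(8.375 − 3.5×0.875)×0.25 = 1.3281 in²; tension to near edge: (1.0625 − 0.5×0.875)×0.25 = 0.15625 in². R_n = min(0.6×58×1.3281, 0.6×36×2.0938) + 1.0×58×0.15625 = min(46.218, 45.226) + 9.0625 = 54.289 kips. φR_n = 0.75 × 54.289 = 40.7 kips.
Tension rupture (net): A_n = (5.375 − 1×0.875)×0.25 = 1.125 in² (U = 1.0, A_e = A_n). φR_n = 0.75 × 58 × 1.125 = 48.9 kips.
Tension yield (gross): A_g = 5.375×0.25 = 1.3438 in². φR_n = 0.90 × 36 × 1.3438 = 43.5 kips.
Governing: min(90.1, 72.2, 40.7, 48.9, 43.5) = 40.7 kips → block shear.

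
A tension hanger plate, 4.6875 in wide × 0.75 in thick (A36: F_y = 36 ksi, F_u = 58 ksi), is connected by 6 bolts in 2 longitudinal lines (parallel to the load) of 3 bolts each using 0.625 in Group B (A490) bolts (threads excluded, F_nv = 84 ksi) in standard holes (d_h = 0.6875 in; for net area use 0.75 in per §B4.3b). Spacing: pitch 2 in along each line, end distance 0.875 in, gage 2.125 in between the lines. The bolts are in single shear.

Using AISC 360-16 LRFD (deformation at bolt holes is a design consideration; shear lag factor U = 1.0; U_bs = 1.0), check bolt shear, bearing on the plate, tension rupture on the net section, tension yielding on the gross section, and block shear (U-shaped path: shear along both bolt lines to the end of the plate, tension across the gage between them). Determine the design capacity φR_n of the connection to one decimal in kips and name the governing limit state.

104.0 kips (net-section rupture governs)

Bolt shear: A_b = π(0.625)²/4 = 0.3068 in². φR_n = 0.75 × 84 × 0.3068 × 6 × 1 = 116.0 kips.
Bearing (0.75 in plate, F_u = 58 ksi): end bolts L_c = 0.875 − 0.6875/2 = 0.53125, R_n = min(1.2×0.53125×0.75×58, 2.4×0.625×0.75×58) = 27.731 kips/bolt; interior L_c = 2 − 0.6875 = 1.3125, R_n = 65.25 kips/bolt. φR_n = 0.75 × (2×27.731 + 4×65.25) = 237.3 kips.
Tension rupture (net): A_n = (4.6875 − 2×0.75)×0.75 = 2.3906 in² (U = 1.0, A_e = A_n). φR_n = 0.75 × 58 × 2.3906 = 104.0 kips.
Tension yield (gross): A_g = 4.6875×0.75 = 3.5156 in². φR_n = 0.90 × 36 × 3.5156 = 113.9 kips.
Block shear: shear path 2×[0.875+2×2] = 2×4.875 in, A_gv = 7.3125, A_nv = 2×(4.875 − 2.5×0.75)×0.75 = 4.5 in²; tension across gage: (2.125 − 1×0.75)×0.75 = 1.0313 in². R_n = min(0.6×58×4.5, 0.6×36×7.3125) + 1.0×58×1.0313 = min(156.6, 157.95) + 59.815 = 216.42 kips. φR_n = 0.75 × 216.42 = 162.3 kips.
Governing: min(116.0, 237.3, 104.0, 113.9, 162.3) = 104.0 kips → net-section rupture.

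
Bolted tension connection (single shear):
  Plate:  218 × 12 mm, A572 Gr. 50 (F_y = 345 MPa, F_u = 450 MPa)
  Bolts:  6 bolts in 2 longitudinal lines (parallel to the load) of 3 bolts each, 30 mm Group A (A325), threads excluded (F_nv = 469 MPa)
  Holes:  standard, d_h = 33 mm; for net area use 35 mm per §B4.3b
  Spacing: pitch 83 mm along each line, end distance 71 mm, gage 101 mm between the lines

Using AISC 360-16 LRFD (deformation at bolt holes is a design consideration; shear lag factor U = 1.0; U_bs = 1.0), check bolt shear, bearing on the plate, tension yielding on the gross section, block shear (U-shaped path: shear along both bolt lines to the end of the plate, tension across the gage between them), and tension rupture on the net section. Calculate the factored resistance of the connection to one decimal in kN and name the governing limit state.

Bolt shear: A_b = π(30)²/4 = 706.86 mm². φR_n = 0.75 × 469 × 706.86 × 6 × 1 = 1491.8 kN.
Bearing (12 mm plate, F_u = 450 MPa): end bolts L_c = 71 − 33/2 = 54.5, R_n = min(1.2×54.5×12×450, 2.4×30×12×450) = 353.16 kN/bolt; interior L_c = 83 − 33 = 50, R_n = 324 kN/bolt. φR_n = 0.75 × (2×353.16 + 4×324) = 1501.7 kN.
Tension yield (gross): A_g = 218×12 = 2616 mm². φR_n = 0.90 × 345 × 2616 = 812.3 kN.
Block shear: shear path 2×[71+2×83] = 2×237 mm, A_gv = 5688, A_nv = 2×(237 − 2.5×35)×12 = 3588 mm²; tension across gage: (101 − 1×35)×12 = 792 mm². R_n = min(0.6×450×3588, 0.6×345×5688) + 1.0×450×792 = min(968.76, 1177.4) + 356.4 = 1325.2 kN. φR_n = 0.75 × 1325.2 = 993.9 kN.
Tension rupture (net): A_n = (218 − 2×35)×12 = 1776 mm² (U = 1.0, A_e = A_n). φR_n = 0.75 × 450 × 1776 = 599.4 kN.
Governing: min(1491.8, 1501.7, 812.3, 993.9, 599.4) = 599.4 kN → net-section rupture.

599.4 kN (net-section rupture governs)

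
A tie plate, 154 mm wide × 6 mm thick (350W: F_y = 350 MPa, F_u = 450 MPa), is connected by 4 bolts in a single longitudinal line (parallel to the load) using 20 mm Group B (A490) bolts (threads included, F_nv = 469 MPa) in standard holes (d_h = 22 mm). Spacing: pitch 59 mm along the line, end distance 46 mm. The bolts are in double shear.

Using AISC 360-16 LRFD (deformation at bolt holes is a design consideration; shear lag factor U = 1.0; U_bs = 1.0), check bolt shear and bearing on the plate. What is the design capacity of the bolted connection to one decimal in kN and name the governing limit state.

354.8 kN (bearing governs)

Bolt shear: A_b = π(20)²/4 = 314.16 mm². φR_n = 0.75 × 469 × 314.16 × 4 × 2 = 884.0 kN.
Bearing (6 mm plate, F_u = 450 MPa): end bolts L_c = 46 − 22/2 = 35, R_n = min(1.2×35×6×450, 2.4×20×6×450) = 113.4 kN/bolt; interior L_c = 59 − 22 = 37, R_n = 119.88 kN/bolt. φR_n = 0.75 × (1×113.4 + 3×119.88) = 354.8 kN.
Governing: min(884.0, 354.8) = 354.8 kN → bearing.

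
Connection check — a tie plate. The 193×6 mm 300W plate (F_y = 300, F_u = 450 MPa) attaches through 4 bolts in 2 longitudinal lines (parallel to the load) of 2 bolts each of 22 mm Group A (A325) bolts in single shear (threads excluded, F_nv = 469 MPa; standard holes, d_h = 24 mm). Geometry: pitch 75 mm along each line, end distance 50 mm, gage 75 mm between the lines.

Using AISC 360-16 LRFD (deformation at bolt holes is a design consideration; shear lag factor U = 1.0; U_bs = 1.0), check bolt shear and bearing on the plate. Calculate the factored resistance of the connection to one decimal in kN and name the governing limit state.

Bolt shear: A_b = π(22)²/4 = 380.13 mm². φR_n = 0.75 × 469 × 380.13 × 4 × 1 = 534.8 kN.
Bearing (6 mm plate, F_u = 450 MPa): end bolts L_c = 50 − 24/2 = 38, R_n = min(1.2×38×6×450, 2.4×22×6×450) = 123.12 kN/bolt; interior L_c = 75 − 24 = 51, R_n = 142.56 kN/bolt. φR_n = 0.75 × (2×123.12 + 2×142.56) = 398.5 kN.
Governing: min(534.8, 398.5) = 398.5 kN → bearing.

398.5 kN (bearing governs)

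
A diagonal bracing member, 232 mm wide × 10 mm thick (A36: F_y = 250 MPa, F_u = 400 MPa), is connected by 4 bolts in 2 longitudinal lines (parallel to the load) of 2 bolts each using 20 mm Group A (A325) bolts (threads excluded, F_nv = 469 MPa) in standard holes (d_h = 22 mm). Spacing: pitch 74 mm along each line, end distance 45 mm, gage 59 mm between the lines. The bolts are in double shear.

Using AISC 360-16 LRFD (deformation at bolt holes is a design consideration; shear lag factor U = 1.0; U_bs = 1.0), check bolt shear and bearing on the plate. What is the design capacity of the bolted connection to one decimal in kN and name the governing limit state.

532.8 kN (bearing governs)

Bolt shear: A_b = π(20)²/4 = 314.16 mm². φR_n = 0.75 × 469 × 314.16 × 4 × 2 = 884.0 kN.
Bearing (10 mm plate, F_u = 400 MPa): end bolts L_c = 45 − 22/2 = 34, R_n = min(1.2×34×10×400, 2.4×20×10×400) = 163.2 kN/bolt; interior L_c = 74 − 22 = 52, R_n = 192 kN/bolt. φR_n = 0.75 × (2×163.2 + 2×192) = 532.8 kN.
Governing: min(884.0, 532.8) = 532.8 kN → bearing.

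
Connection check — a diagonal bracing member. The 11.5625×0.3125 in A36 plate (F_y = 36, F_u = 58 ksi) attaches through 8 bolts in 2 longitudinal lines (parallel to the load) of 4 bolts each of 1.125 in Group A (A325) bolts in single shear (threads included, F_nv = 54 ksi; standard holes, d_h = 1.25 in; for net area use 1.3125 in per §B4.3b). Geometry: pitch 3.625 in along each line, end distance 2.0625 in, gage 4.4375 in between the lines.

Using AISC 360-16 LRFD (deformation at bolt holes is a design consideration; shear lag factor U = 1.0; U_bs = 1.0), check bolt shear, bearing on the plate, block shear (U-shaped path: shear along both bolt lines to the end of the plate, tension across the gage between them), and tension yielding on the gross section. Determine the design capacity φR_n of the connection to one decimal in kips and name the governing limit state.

117.1 kips (gross-section yield governs)

Bolt shear: A_b = π(1.125)²/4 = 0.99402 in². φR_n = 0.75 × 54 × 0.99402 × 8 × 1 = 322.1 kips.
Bearing (0.3125 in plate, F_u = 58 ksi): end bolts L_c = 2.0625 − 1.25/2 = 1.4375, R_n = min(1.2×1.4375×0.3125×58, 2.4×1.125×0.3125×58) = 31.266 kips/bolt; interior L_c = 3.625 − 1.25 = 2.375, R_n = 48.938 kips/bolt. φR_n = 0.75 × (2×31.266 + 6×48.938) = 267.1 kips.
Block shear: shear path 2×[2.0625+3×3.625] = 2×12.9375 in, A_gv = 8.0859, A_nv = 2×(12.9375 − 3.5×1.3125)×0.3125 = 5.2148 in²; tension across gage: (4.4375 − 1×1.3125)×0.3125 = 0.97656 in². R_n = min(0.6×58×5.2148, 0.6×36×8.0859) + 1.0×58×0.97656 = min(181.48, 174.66) + 56.64 = 231.3 kips. φR_n = 0.75 × 231.3 = 173.5 kips.
Tension yield (gross): A_g = 11.5625×0.3125 = 3.6133 in². φR_n = 0.90 × 36 × 3.6133 = 117.1 kips.
Governing: min(322.1, 267.1, 173.5, 117.1) = 117.1 kips → gross-section yield.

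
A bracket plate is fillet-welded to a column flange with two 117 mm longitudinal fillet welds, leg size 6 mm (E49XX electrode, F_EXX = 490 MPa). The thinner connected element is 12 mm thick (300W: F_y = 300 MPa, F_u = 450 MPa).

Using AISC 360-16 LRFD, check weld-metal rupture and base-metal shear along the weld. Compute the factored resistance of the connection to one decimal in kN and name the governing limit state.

218.9 kN (weld metal governs)

Weld metal: throat = 0.707×6 = 4.242 mm, L = 2×117 = 234 mm. φR_n = 0.75 × 0.6 × 490 × 4.242 × 234 = 218.9 kN.
Base metal shear (12 mm plate): yield φR_n = 1.0×0.6×300×12×234 = 505.4 kN; rupture φR_n = 0.75×0.6×450×12×234 = 568.6 kN; take 505.4 kN (yield).
Governing: min(218.9, 505.4) = 218.9 kN → weld metal.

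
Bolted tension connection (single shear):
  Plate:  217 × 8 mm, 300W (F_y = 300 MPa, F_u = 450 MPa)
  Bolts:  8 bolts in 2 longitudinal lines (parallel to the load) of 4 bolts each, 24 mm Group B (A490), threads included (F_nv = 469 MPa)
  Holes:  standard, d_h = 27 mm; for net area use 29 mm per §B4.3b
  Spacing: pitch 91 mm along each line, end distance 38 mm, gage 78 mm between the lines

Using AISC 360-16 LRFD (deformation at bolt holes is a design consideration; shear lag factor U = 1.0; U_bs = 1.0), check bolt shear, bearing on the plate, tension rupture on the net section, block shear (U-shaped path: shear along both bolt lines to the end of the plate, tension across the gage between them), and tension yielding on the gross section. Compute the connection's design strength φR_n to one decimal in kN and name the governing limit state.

Bolt shear: A_b = π(24)²/4 = 452.39 mm². φR_n = 0.75 × 469 × 452.39 × 8 × 1 = 1273.0 kN.
Bearing (8 mm plate, F_u = 450 MPa): end bolts L_c = 38 − 27/2 = 24.5, R_n = min(1.2×24.5×8×450, 2.4×24×8×450) = 105.84 kN/bolt; interior L_c = 91 − 27 = 64, R_n = 207.36 kN/bolt. φR_n = 0.75 × (2×105.84 + 6×207.36) = 1091.9 kN.
Tension rupture (net): A_n = (217 − 2×29)×8 = 1272 mm² (U = 1.0, A_e = A_n). φR_n = 0.75 × 450 × 1272 = 429.3 kN.
Block shear: shear path 2×[38+3×91] = 2×311 mm, A_gv = 4976, A_nv = 2×(311 − 3.5×29)×8 = 3352 mm²; tension across gage: (78 − 1×29)×8 = 392 mm². R_n = min(0.6×450×3352, 0.6×300×4976) + 1.0×450×392 = min(905.04, 895.68) + 176.4 = 1072.1 kN. φR_n = 0.75 × 1072.1 = 804.1 kN.
Tension yield (gross): A_g = 217×8 = 1736 mm². φR_n = 0.90 × 300 × 1736 = 468.7 kN.
Governing: min(1273.0, 1091.9, 429.3, 804.1, 468.7) = 429.3 kN → net-section rupture.

429.3 kN (net-section rupture governs)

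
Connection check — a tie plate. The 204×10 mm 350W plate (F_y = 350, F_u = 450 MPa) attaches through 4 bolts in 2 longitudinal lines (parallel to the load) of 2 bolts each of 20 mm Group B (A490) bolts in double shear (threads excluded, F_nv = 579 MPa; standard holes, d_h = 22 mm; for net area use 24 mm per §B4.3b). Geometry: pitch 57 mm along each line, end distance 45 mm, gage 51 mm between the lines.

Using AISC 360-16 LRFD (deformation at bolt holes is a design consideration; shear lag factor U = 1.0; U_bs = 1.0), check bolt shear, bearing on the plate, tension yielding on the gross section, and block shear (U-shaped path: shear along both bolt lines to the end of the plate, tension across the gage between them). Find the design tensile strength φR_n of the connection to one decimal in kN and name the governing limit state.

Bolt shear: A_b = π(20)²/4 = 314.16 mm². φR_n = 0.75 × 579 × 314.16 × 4 × 2 = 1091.4 kN.
Bearing (10 mm plate, F_u = 450 MPa): end bolts L_c = 45 − 22/2 = 34, R_n = min(1.2×34×10×450, 2.4×20×10×450) = 183.6 kN/bolt; interior L_c = 57 − 22 = 35, R_n = 189 kN/bolt. φR_n = 0.75 × (2×183.6 + 2×189) = 558.9 kN.
Tension yield (gross): A_g = 204×10 = 2040 mm². φR_n = 0.90 × 350 × 2040 = 642.6 kN.
Block shear: shear path 2×[45+1×57] = 2×102 mm, A_gv = 2040, A_nv = 2×(102 − 1.5×24)×10 = 1320 mm²; tension across gage: (51 − 1×24)×10 = 270 mm². R_n = min(0.6×450×1320, 0.6×350×2040) + 1.0×450×270 = min(356.4, 428.4) + 121.5 = 477.9 kN. φR_n = 0.75 × 477.9 = 358.4 kN.
Governing: min(1091.4, 558.9, 642.6, 358.4) = 358.4 kN → block shear.

358.4 kN (block shear governs)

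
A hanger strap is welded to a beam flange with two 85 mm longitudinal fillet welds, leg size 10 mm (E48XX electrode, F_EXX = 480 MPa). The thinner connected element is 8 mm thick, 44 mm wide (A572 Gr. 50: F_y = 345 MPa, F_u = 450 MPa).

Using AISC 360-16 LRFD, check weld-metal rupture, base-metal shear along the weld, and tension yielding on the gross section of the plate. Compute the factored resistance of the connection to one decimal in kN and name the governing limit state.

Weld metal: throat = 0.707×10 = 7.07 mm, L = 2×85 = 170 mm. φR_n = 0.75 × 0.6 × 480 × 7.07 × 170 = 259.6 kN.
Base metal shear (8 mm plate): yield φR_n = 1.0×0.6×345×8×170 = 281.5 kN; rupture φR_n = 0.75×0.6×450×8×170 = 275.4 kN; take 275.4 kN (rupture).
Tension yield (gross): A_g = 44×8 = 352 mm². φR_n = 0.90 × 345 × 352 = 109.3 kN.
Governing: min(259.6, 275.4, 109.3) = 109.3 kN → gross-section yield.

109.3 kN (gross-section yield governs)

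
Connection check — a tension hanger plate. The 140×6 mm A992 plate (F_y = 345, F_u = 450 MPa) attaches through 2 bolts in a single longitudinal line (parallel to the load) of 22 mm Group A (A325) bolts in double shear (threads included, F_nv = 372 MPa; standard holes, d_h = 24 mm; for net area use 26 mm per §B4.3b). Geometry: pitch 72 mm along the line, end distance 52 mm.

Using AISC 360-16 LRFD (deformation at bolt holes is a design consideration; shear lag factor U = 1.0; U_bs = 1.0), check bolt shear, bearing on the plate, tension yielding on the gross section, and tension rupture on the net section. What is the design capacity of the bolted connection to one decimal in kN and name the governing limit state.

204.1 kN (bearing governs)

Bolt shear: A_b = π(22)²/4 = 380.13 mm². φR_n = 0.75 × 372 × 380.13 × 2 × 2 = 424.2 kN.
Bearing (6 mm plate, F_u = 450 MPa): end bolts L_c = 52 − 24/2 = 40, R_n = min(1.2×40×6×450, 2.4×22×6×450) = 129.6 kN/bolt; interior L_c = 72 − 24 = 48, R_n = 142.56 kN/bolt. φR_n = 0.75 × (1×129.6 + 1×142.56) = 204.1 kN.
Tension yield (gross): A_g = 140×6 = 840 mm². φR_n = 0.90 × 345 × 840 = 260.8 kN.
Tension rupture (net): A_n = (140 − 1×26)×6 = 684 mm² (U = 1.0, A_e = A_n). φR_n = 0.75 × 450 × 684 = 230.9 kN.
Governing: min(424.2, 204.1, 260.8, 230.9) = 204.1 kN → bearing.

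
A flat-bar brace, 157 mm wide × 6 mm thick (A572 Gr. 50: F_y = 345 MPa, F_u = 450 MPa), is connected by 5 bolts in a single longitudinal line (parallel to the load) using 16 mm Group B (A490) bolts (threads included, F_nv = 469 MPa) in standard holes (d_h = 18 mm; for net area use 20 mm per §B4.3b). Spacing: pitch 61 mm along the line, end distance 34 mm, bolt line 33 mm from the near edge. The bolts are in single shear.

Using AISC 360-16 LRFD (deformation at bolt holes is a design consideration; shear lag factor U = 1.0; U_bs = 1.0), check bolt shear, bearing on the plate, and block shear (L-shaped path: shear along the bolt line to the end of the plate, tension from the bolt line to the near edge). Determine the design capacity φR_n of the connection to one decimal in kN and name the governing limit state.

Bolt shear: A_b = π(16)²/4 = 201.06 mm². φR_n = 0.75 × 469 × 201.06 × 5 × 1 = 353.6 kN.
Bearing (6 mm plate, F_u = 450 MPa): end bolts L_c = 34 − 18/2 = 25, R_n = min(1.2×25×6×450, 2.4×16×6×450) = 81 kN/bolt; interior L_c = 61 − 18 = 43, R_n = 103.68 kN/bolt. φR_n = 0.75 × (1×81 + 4×103.68) = 371.8 kN.
Block shear: shear path 1×[34+4×61] = 1×278 mm, A_gv = 1668, A_nv = 1×(278 − 4.5×20)×6 = 1128 mm²; tension to near edge: (33 − 0.5×20)×6 = 138 mm². R_n = min(0.6×450×1128, 0.6×345×1668) + 1.0×450×138 = min(304.56, 345.28) + 62.1 = 366.66 kN. φR_n = 0.75 × 366.66 = 275.0 kN.
Governing: min(353.6, 371.8, 275.0) = 275.0 kN → block shear.

275.0 kN (block shear governs)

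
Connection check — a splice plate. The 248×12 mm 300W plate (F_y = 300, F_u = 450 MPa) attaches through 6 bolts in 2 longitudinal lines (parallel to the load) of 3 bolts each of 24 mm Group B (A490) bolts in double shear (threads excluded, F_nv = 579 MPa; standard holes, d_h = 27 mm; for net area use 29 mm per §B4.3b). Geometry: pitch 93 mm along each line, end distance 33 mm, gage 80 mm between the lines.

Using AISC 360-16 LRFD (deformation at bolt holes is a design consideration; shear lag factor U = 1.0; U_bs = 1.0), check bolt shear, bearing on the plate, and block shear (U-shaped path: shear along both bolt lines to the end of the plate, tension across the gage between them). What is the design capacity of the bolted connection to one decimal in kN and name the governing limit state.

Bolt shear: A_b = π(24)²/4 = 452.39 mm². φR_n = 0.75 × 579 × 452.39 × 6 × 2 = 2357.4 kN.
Bearing (12 mm plate, F_u = 450 MPa): end bolts L_c = 33 − 27/2 = 19.5, R_n = min(1.2×19.5×12×450, 2.4×24×12×450) = 126.36 kN/bolt; interior L_c = 93 − 27 = 66, R_n = 311.04 kN/bolt. φR_n = 0.75 × (2×126.36 + 4×311.04) = 1122.7 kN.
Block shear: shear path 2×[33+2×93] = 2×219 mm, A_gv = 5256, A_nv = 2×(219 − 2.5×29)×12 = 3516 mm²; tension across gage: (80 − 1×29)×12 = 612 mm². R_n = min(0.6×450×3516, 0.6×300×5256) + 1.0×450×612 = min(949.32, 946.08) + 275.4 = 1221.5 kN. φR_n = 0.75 × 1221.5 = 916.1 kN.
Governing: min(2357.4, 1122.7, 916.1) = 916.1 kN → block shear.

916.1 kN (block shear governs)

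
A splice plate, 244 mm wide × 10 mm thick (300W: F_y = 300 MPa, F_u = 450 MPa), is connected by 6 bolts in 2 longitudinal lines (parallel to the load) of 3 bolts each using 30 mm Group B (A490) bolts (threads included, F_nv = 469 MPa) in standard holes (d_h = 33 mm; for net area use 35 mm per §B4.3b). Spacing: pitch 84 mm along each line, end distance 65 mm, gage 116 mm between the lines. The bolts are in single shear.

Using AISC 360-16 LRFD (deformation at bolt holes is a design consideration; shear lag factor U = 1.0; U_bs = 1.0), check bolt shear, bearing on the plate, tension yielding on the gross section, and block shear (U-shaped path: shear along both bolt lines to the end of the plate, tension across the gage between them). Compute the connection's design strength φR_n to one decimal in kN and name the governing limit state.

Bolt shear: A_b = π(30)²/4 = 706.86 mm². φR_n = 0.75 × 469 × 706.86 × 6 × 1 = 1491.8 kN.
Bearing (10 mm plate, F_u = 450 MPa): end bolts L_c = 65 − 33/2 = 48.5, R_n = min(1.2×48.5×10×450, 2.4×30×10×450) = 261.9 kN/bolt; interior L_c = 84 − 33 = 51, R_n = 275.4 kN/bolt. φR_n = 0.75 × (2×261.9 + 4×275.4) = 1219.1 kN.
Tension yield (gross): A_g = 244×10 = 2440 mm². φR_n = 0.90 × 300 × 2440 = 658.8 kN.
Block shear: shear path 2×[65+2×84] = 2×233 mm, A_gv = 4660, A_nv = 2×(233 − 2.5×35)×10 = 2910 mm²; tension across gage: (116 − 1×35)×10 = 810 mm². R_n = min(0.6×450×2910, 0.6×300×4660) + 1.0×450×810 = min(785.7, 838.8) + 364.5 = 1150.2 kN. φR_n = 0.75 × 1150.2 = 862.7 kN.
Governing: min(1491.8, 1219.1, 658.8, 862.7) = 658.8 kN → gross-section yield.

658.8 kN (gross-section yield governs)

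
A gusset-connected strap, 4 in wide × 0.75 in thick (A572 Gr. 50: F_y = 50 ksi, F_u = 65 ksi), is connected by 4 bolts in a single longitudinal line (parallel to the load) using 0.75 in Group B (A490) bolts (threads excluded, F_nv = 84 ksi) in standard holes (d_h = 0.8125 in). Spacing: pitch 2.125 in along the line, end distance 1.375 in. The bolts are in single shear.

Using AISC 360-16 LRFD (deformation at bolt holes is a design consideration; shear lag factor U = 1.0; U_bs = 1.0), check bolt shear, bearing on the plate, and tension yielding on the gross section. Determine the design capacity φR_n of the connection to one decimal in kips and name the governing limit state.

111.3 kips (bolt shear governs)

Bolt shear: A_b = π(0.75)²/4 = 0.44179 in². φR_n = 0.75 × 84 × 0.44179 × 4 × 1 = 111.3 kips.
Bearing (0.75 in plate, F_u = 65 ksi): end bolts L_c = 1.375 − 0.8125/2 = 0.96875, R_n = min(1.2×0.96875×0.75×65, 2.4×0.75×0.75×65) = 56.672 kips/bolt; interior L_c = 2.125 − 0.8125 = 1.3125, R_n = 76.781 kips/bolt. φR_n = 0.75 × (1×56.672 + 3×76.781) = 215.3 kips.
Tension yield (gross): A_g = 4×0.75 = 3 in². φR_n = 0.90 × 50 × 3 = 135.0 kips.
Governing: min(111.3, 215.3, 135.0) = 111.3 kips → bolt shear.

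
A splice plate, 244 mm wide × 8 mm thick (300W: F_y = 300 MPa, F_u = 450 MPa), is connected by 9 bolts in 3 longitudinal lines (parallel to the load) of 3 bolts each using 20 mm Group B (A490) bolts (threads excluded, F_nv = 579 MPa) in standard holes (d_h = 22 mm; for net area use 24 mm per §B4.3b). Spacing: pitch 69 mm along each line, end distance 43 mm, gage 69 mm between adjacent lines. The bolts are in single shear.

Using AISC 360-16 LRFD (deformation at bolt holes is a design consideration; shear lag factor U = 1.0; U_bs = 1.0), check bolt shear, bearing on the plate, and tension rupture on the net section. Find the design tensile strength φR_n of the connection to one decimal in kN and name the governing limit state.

464.4 kN (net-section rupture governs)

Bolt shear: A_b = π(20)²/4 = 314.16 mm². φR_n = 0.75 × 579 × 314.16 × 9 × 1 = 1227.8 kN.
Bearing (8 mm plate, F_u = 450 MPa): end bolts L_c = 43 − 22/2 = 32, R_n = min(1.2×32×8×450, 2.4×20×8×450) = 138.24 kN/bolt; interior L_c = 69 − 22 = 47, R_n = 172.8 kN/bolt. φR_n = 0.75 × (3×138.24 + 6×172.8) = 1088.6 kN.
Tension rupture (net): A_n = (244 − 3×24)×8 = 1376 mm² (U = 1.0, A_e = A_n). φR_n = 0.75 × 450 × 1376 = 464.4 kN.
Governing: min(1227.8, 1088.6, 464.4) = 464.4 kN → net-section rupture.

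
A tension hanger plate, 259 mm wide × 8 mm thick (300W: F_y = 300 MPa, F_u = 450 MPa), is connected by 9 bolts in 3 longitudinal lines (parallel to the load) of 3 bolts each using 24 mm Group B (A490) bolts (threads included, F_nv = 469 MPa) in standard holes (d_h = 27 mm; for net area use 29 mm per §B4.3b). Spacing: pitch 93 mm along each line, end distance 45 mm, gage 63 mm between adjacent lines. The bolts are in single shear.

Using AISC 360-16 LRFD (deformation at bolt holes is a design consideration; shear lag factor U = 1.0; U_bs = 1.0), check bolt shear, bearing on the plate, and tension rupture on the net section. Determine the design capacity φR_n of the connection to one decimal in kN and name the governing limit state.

Bolt shear: A_b = π(24)²/4 = 452.39 mm². φR_n = 0.75 × 469 × 452.39 × 9 × 1 = 1432.2 kN.
Bearing (8 mm plate, F_u = 450 MPa): end bolts L_c = 45 − 27/2 = 31.5, R_n = min(1.2×31.5×8×450, 2.4×24×8×450) = 136.08 kN/bolt; interior L_c = 93 − 27 = 66, R_n = 207.36 kN/bolt. φR_n = 0.75 × (3×136.08 + 6×207.36) = 1239.3 kN.
Tension rupture (net): A_n = (259 − 3×29)×8 = 1376 mm² (U = 1.0, A_e = A_n). φR_n = 0.75 × 450 × 1376 = 464.4 kN.
Governing: min(1432.2, 1239.3, 464.4) = 464.4 kN → net-section rupture.

464.4 kN (net-section rupture governs)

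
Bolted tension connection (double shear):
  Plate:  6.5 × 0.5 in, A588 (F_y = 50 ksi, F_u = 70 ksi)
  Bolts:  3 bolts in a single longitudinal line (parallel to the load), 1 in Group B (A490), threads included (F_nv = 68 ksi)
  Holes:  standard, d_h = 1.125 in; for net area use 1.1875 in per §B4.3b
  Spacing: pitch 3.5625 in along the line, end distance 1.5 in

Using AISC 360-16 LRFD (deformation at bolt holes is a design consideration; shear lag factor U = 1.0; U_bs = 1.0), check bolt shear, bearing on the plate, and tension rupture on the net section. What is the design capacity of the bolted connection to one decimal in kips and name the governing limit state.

Bolt shear: A_b = π(1)²/4 = 0.7854 in². φR_n = 0.75 × 68 × 0.7854 × 3 × 2 = 240.3 kips.
Bearing (0.5 in plate, F_u = 70 ksi): end bolts L_c = 1.5 − 1.125/2 = 0.9375, R_n = min(1.2×0.9375×0.5×70, 2.4×1×0.5×70) = 39.375 kips/bolt; interior L_c = 3.5625 − 1.125 = 2.4375, R_n = 84 kips/bolt. φR_n = 0.75 × (1×39.375 + 2×84) = 155.5 kips.
Tension rupture (net): A_n = (6.5 − 1×1.1875)×0.5 = 2.6563 in² (U = 1.0, A_e = A_n). φR_n = 0.75 × 70 × 2.6563 = 139.5 kips.
Governing: min(240.3, 155.5, 139.5) = 139.5 kips → net-section rupture.

139.5 kips (net-section rupture governs)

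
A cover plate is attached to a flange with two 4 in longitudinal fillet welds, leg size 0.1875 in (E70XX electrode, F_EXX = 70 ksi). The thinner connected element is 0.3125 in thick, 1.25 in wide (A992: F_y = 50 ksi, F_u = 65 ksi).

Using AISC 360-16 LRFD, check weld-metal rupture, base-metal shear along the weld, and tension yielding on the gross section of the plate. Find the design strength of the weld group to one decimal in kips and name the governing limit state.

Weld metal: throat = 0.707×0.1875 = 0.13256 in, L = 2×4 = 8 in. φR_n = 0.75 × 0.6 × 70 × 0.13256 × 8 = 33.4 kips.
Base metal shear (0.3125 in plate): yield φR_n = 1.0×0.6×50×0.3125×8 = 75.0 kips; rupture φR_n = 0.75×0.6×65×0.3125×8 = 73.1 kips; take 73.1 kips (rupture).
Tension yield (gross): A_g = 1.25×0.3125 = 0.39063 in². φR_n = 0.90 × 50 × 0.39063 = 17.6 kips.
Governing: min(33.4, 73.1, 17.6) = 17.6 kips → gross-section yield.

17.6 kips (gross-section yield governs)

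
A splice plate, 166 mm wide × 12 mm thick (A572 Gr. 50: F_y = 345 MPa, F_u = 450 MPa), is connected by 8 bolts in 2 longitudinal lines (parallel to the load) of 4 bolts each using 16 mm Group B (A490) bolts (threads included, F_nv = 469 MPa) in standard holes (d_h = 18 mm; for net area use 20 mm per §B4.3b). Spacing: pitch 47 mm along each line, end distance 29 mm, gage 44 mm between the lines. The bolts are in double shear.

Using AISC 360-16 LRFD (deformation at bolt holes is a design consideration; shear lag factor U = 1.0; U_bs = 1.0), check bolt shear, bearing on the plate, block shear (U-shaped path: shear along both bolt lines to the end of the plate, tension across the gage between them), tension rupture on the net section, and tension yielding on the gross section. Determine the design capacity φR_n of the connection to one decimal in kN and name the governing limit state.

Bolt shear: A_b = π(16)²/4 = 201.06 mm². φR_n = 0.75 × 469 × 201.06 × 8 × 2 = 1131.6 kN.
Bearing (12 mm plate, F_u = 450 MPa): end bolts L_c = 29 − 18/2 = 20, R_n = min(1.2×20×12×450, 2.4×16×12×450) = 129.6 kN/bolt; interior L_c = 47 − 18 = 29, R_n = 187.92 kN/bolt. φR_n = 0.75 × (2×129.6 + 6×187.92) = 1040.0 kN.
Block shear: shear path 2×[29+3×47] = 2×170 mm, A_gv = 4080, A_nv = 2×(170 − 3.5×20)×12 = 2400 mm²; tension across gage: (44 − 1×20)×12 = 288 mm². R_n = min(0.6×450×2400, 0.6×345×4080) + 1.0×450×288 = min(648, 844.56) + 129.6 = 777.6 kN. φR_n = 0.75 × 777.6 = 583.2 kN.
Tension rupture (net): A_n = (166 − 2×20)×12 = 1512 mm² (U = 1.0, A_e = A_n). φR_n = 0.75 × 450 × 1512 = 510.3 kN.
Tension yield (gross): A_g = 166×12 = 1992 mm². φR_n = 0.90 × 345 × 1992 = 618.5 kN.
Governing: min(1131.6, 1040.0, 583.2, 510.3, 618.5) = 510.3 kN → net-section rupture.

510.3 kN (net-section rupture governs)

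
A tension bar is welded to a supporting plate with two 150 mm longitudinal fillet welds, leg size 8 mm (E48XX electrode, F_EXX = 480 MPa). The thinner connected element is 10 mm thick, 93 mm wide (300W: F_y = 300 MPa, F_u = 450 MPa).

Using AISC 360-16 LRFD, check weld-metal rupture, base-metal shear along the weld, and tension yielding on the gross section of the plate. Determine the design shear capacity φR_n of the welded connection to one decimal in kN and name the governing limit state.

251.1 kN (gross-section yield governs)

Weld metal: throat = 0.707×8 = 5.656 mm, L = 2×150 = 300 mm. φR_n = 0.75 × 0.6 × 480 × 5.656 × 300 = 366.5 kN.
Base metal shear (10 mm plate): yield φR_n = 1.0×0.6×300×10×300 = 540.0 kN; rupture φR_n = 0.75×0.6×450×10×300 = 607.5 kN; take 540.0 kN (yield).
Tension yield (gross): A_g = 93×10 = 930 mm². φR_n = 0.90 × 300 × 930 = 251.1 kN.
Governing: min(366.5, 540.0, 251.1) = 251.1 kN → gross-section yield.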